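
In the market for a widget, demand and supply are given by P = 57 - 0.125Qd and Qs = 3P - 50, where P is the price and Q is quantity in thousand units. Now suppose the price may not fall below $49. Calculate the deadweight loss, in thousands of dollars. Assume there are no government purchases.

Rearranging demand gives Qd = 456 - 8P. In a free market, 456 - 8P = 3P - 50 gives the equilibrium P* = 46, Q* = 88.
Since 49 > 46, the floor is binding.
At P = 49: Qd = 456 - 8·49 = 64 and Qs = 3·49 - 50 = 97.
Quantity traded falls to 64. At Q = 64 the demand price is (456 - 64)/8 = 49 and the supply price is (50 + 64)/3 = 38.
Deadweight loss = ½ · (49 - 38) · (88 - 64) = ½ · 11 · 24 = 132.

132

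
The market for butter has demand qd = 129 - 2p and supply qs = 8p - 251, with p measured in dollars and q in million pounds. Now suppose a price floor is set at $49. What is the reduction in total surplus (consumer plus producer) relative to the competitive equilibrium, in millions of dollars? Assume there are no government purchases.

Setting quantity demanded equal to quantity supplied, 129 - 2p = 8p - 251, gives p* = 38 and q* = 53.
Because the floor (49) lies above the market-clearing price, it is binding.
At p = 49: qd = 129 - 2·49 = 31 and qs = 8·49 - 251 = 141.
Quantity traded falls to 31. At q = 31 the demand price is (129 - 31)/2 = 49 and the supply price is (251 + 31)/8 = 35.25.
Deadweight loss = ½ · (49 - 35.25) · (53 - 31) = ½ · 13.75 · 22 = 151.25.

151.25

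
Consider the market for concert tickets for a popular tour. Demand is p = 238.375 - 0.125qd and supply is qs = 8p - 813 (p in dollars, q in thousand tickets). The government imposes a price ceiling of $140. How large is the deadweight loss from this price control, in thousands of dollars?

Rearranging demand gives qd = 1907 - 8p. Equilibrium: 1907 - 8p = 8p - 813, so 2720 = 16p and p* = 170, q* = 547.
Because the ceiling (140) lies below the market-clearing price, it is binding.
At p = 140: qd = 1907 - 8·140 = 787 and qs = 8·140 - 813 = 307.
Quantity traded falls to 307. At q = 307 the demand price is (1907 - 307)/8 = 200 and the supply price is (813 + 307)/8 = 140.
Deadweight loss = ½ · (200 - 140) · (547 - 307) = ½ · 60 · 240 = 7200.

7200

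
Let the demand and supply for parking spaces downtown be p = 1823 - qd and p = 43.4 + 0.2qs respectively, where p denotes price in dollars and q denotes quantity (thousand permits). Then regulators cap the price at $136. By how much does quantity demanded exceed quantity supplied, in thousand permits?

1224

Rearranging demand gives qd = 1823 - p; rearranging supply gives qs = 5p - 217. Setting quantity demanded equal to quantity supplied, 1823 - p = 5p - 217, gives p* = 340 and q* = 1483.
The ceiling of 136 is below the equilibrium price 340, so it binds.
At p = 136: qd = 1823 - 136 = 1687 and qs = 5·136 - 217 = 463.
Shortage = qd - qs = 1687 - 463 = 1224.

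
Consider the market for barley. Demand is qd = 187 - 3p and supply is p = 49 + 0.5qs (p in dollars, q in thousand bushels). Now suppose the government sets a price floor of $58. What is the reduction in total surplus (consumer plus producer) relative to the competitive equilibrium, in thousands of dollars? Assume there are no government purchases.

3.75

Rearranging supply gives qs = 2p - 98. Setting quantity demanded equal to quantity supplied, 187 - 3p = 2p - 98, gives p* = 57 and q* = 16.
Since 58 > 57, the floor is binding.
At p = 58: qd = 187 - 3·58 = 13 and qs = 2·58 - 98 = 18.
Quantity traded falls to 13. At q = 13 the demand price is (187 - 13)/3 = 58 and the supply price is (98 + 13)/2 = 55.5.
Deadweight loss = ½ · (58 - 55.5) · (16 - 13) = ½ · 2.5 · 3 = 3.75.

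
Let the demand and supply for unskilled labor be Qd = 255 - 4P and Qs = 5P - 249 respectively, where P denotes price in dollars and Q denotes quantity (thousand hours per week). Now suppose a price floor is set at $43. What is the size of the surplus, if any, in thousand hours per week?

0

Without the control the market clears where 255 - 4P = 5P - 249, i.e. P* = 56 and Q* = 31.
Since 43 is below P* = 56, the floor does not bind and the free-market outcome prevails.
Since the control does not bind, there is no surplus.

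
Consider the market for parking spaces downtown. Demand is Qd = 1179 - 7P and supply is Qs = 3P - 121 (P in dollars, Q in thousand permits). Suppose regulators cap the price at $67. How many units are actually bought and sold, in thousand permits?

80

Setting quantity demanded equal to quantity supplied, 1179 - 7P = 3P - 121, gives P* = 130 and Q* = 269.
The ceiling of 67 is below the equilibrium price 130, so it binds.
At P = 67: Qd = 1179 - 7·67 = 710 and Qs = 3·67 - 121 = 80.
The quantity actually transacted is the short side, supply: 80.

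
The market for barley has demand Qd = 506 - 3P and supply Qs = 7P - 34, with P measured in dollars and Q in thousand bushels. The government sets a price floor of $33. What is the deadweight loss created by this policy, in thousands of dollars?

In a free market, 506 - 3P = 7P - 34 gives the equilibrium P* = 54, Q* = 344.
The floor of 33 is below the equilibrium price 54, so it is not binding; the market clears at P* = 54, Q* = 344.
Since the control does not bind, no trades are prevented and deadweight loss is zero.

0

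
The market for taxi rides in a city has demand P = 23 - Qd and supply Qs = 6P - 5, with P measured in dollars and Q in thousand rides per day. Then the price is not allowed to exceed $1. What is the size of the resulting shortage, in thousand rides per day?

21

Rearranging demand gives Qd = 23 - P. Setting quantity demanded equal to quantity supplied, 23 - P = 6P - 5, gives P* = 4 and Q* = 19.
The ceiling of 1 is below the equilibrium price 4, so it binds.
At P = 1: Qd = 23 - 1 = 22 and Qs = 6·1 - 5 = 1.
Shortage = Qd - Qs = 22 - 1 = 21.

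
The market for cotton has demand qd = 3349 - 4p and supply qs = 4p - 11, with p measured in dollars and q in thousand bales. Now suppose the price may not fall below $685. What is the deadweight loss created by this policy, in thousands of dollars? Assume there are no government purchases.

In a free market, 3349 - 4p = 4p - 11 gives the equilibrium p* = 420, q* = 1669.
The floor of 685 is above the equilibrium price 420, so it binds.
At p = 685: qd = 3349 - 4·685 = 609 and qs = 4·685 - 11 = 2729.
Quantity traded falls to 609. At q = 609 the demand price is (3349 - 609)/4 = 685 and the supply price is (11 + 609)/4 = 155.
Deadweight loss = ½ · (685 - 155) · (1669 - 609) = ½ · 530 · 1060 = 280900.

280900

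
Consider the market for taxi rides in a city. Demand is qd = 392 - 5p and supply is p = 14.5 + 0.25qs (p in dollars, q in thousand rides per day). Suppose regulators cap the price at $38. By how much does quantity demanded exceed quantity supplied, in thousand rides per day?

108

Rearranging supply gives qs = 4p - 58. In a free market, 392 - 5p = 4p - 58 gives the equilibrium p* = 50, q* = 142.
The ceiling of 38 is below the equilibrium price 50, so it binds.
At p = 38: qd = 392 - 5·38 = 202 and qs = 4·38 - 58 = 94.
Shortage = qd - qs = 202 - 94 = 108.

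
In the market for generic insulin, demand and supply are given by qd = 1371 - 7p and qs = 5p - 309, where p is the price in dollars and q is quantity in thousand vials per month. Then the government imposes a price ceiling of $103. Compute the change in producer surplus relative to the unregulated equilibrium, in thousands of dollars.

-11044.5

Without the control the market clears where 1371 - 7p = 5p - 309, i.e. p* = 140 and q* = 391.
Since 103 < 140, the ceiling is binding.
At p = 103: qd = 1371 - 7·103 = 650 and qs = 5·103 - 309 = 206.
Producer surplus without the control is ½ · (140 - 61.8) · 391 = 15288.1.
With the ceiling, producers sell 206 units at 103, so PS = ½ · (103 - 61.8) · 206 = 4243.6.
Change in producer surplus = 4243.6 - 15288.1 = -11044.5.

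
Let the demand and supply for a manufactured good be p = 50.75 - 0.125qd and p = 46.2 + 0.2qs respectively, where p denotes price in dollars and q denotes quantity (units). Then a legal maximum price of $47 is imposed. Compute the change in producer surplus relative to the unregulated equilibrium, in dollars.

Rearranging demand gives qd = 406 - 8p; rearranging supply gives qs = 5p - 231. Setting quantity demanded equal to quantity supplied, 406 - 8p = 5p - 231, gives p* = 49 and q* = 14.
The ceiling of 47 is below the equilibrium price 49, so it binds.
At p = 47: qd = 406 - 8·47 = 30 and qs = 5·47 - 231 = 4.
Producer surplus without the control is ½ · (49 - 46.2) · 14 = 19.6.
With the ceiling, producers sell 4 units at 47, so PS = ½ · (47 - 46.2) · 4 = 1.6.
Change in producer surplus = 1.6 - 19.6 = -18.

-18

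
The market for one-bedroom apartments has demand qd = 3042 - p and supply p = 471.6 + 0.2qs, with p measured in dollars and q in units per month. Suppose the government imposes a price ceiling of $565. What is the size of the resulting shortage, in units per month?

Rearranging supply gives qs = 5p - 2358. Without the control the market clears where 3042 - p = 5p - 2358, i.e. p* = 900 and q* = 2142.
Since 565 < 900, the ceiling is binding.
At p = 565: qd = 3042 - 565 = 2477 and qs = 5·565 - 2358 = 467.
Shortage = qd - qs = 2477 - 467 = 2010.

2010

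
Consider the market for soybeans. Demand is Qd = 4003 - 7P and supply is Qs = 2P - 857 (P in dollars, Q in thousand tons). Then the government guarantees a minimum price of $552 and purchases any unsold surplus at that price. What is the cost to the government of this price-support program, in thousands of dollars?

59616

In a free market, 4003 - 7P = 2P - 857 gives the equilibrium P* = 540, Q* = 223.
Because the floor (552) lies above the market-clearing price, it is binding.
At P = 552: Qd = 4003 - 7·552 = 139 and Qs = 2·552 - 857 = 247.
Surplus = Qs - Qd = 108.
Government expenditure = surplus × support price = 108 × 552 = 59616.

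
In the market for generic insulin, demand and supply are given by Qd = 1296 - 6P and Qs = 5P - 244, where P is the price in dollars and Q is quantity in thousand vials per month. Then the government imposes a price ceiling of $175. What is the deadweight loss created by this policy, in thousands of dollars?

0

Setting quantity demanded equal to quantity supplied, 1296 - 6P = 5P - 244, gives P* = 140 and Q* = 456.
The ceiling of 175 is above the equilibrium price 140, so it is not binding; the market clears at P* = 140, Q* = 456.
Since the control does not bind, no trades are prevented and deadweight loss is zero.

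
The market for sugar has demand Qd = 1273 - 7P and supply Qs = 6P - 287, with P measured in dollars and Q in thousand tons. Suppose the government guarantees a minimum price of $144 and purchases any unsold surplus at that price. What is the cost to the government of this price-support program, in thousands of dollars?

44928

Setting quantity demanded equal to quantity supplied, 1273 - 7P = 6P - 287, gives P* = 120 and Q* = 433.
Because the floor (144) lies above the market-clearing price, it is binding.
At P = 144: Qd = 1273 - 7·144 = 265 and Qs = 6·144 - 287 = 577.
Surplus = Qs - Qd = 312.
Government expenditure = surplus × support price = 312 × 144 = 44928.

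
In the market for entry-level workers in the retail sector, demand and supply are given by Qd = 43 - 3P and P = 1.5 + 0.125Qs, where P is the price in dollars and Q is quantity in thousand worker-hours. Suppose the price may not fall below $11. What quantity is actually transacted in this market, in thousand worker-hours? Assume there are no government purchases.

Rearranging supply gives Qs = 8P - 12. Setting quantity demanded equal to quantity supplied, 43 - 3P = 8P - 12, gives P* = 5 and Q* = 28.
The floor of 11 is above the equilibrium price 5, so it binds.
At P = 11: Qd = 43 - 3·11 = 10 and Qs = 8·11 - 12 = 76.
The quantity actually transacted is the short side, demand: 10.

10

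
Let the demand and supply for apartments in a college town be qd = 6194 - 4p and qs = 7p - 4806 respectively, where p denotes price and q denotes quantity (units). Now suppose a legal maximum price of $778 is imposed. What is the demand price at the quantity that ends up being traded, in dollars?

1388.5

In a free market, 6194 - 4p = 7p - 4806 gives the equilibrium p* = 1000, q* = 2194.
Since 778 < 1000, the ceiling is binding.
At p = 778: qd = 6194 - 4·778 = 3082 and qs = 7·778 - 4806 = 640.
Only 640 units reach the market. On the demand curve, the marginal buyer's willingness to pay at q = 640 is (6194 - 640)/4 = 1388.5.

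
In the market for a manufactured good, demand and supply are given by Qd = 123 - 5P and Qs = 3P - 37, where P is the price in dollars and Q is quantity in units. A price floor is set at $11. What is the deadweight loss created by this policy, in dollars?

0

Without the control the market clears where 123 - 5P = 3P - 37, i.e. P* = 20 and Q* = 23.
The floor of 11 is below the equilibrium price 20, so it is not binding; the market clears at P* = 20, Q* = 23.
Since the control does not bind, no trades are prevented and deadweight loss is zero.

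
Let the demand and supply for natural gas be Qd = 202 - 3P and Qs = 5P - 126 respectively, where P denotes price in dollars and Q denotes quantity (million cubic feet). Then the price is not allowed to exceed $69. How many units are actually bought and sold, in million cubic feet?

Setting quantity demanded equal to quantity supplied, 202 - 3P = 5P - 126, gives P* = 41 and Q* = 79.
Since 69 is above P* = 41, the ceiling does not bind and the free-market outcome prevails.

79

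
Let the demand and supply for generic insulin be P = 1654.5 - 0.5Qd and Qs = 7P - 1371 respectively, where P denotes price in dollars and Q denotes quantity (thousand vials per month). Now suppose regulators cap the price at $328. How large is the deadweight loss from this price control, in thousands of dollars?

580608

Rearranging demand gives Qd = 3309 - 2P. Equilibrium: 3309 - 2P = 7P - 1371, so 4680 = 9P and P* = 520, Q* = 2269.
Because the ceiling (328) lies below the market-clearing price, it is binding.
At P = 328: Qd = 3309 - 2·328 = 2653 and Qs = 7·328 - 1371 = 925.
Quantity traded falls to 925. At Q = 925 the demand price is (3309 - 925)/2 = 1192 and the supply price is (1371 + 925)/7 = 328.
Deadweight loss = ½ · (1192 - 328) · (2269 - 925) = ½ · 864 · 1344 = 580608.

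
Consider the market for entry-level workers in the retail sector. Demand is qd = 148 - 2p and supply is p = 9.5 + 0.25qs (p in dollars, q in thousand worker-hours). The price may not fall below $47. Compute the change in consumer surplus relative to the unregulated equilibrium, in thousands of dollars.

Rearranging supply gives qs = 4p - 38. In a free market, 148 - 2p = 4p - 38 gives the equilibrium p* = 31, q* = 86.
Since 47 > 31, the floor is binding.
At p = 47: qd = 148 - 2·47 = 54 and qs = 4·47 - 38 = 150.
Consumer surplus without the control is ½ · (74 - 31) · 86 = 1849.
With the floor, consumers buy 54 units at 47, so CS = ½ · (74 - 47) · 54 = 729.
Change in consumer surplus = 729 - 1849 = -1120.

-1120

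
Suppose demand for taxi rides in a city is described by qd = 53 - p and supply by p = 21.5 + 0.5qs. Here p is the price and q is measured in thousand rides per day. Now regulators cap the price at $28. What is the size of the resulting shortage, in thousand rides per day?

Rearranging supply gives qs = 2p - 43. Equilibrium: 53 - p = 2p - 43, so 96 = 3p and p* = 32, q* = 21.
Since 28 < 32, the ceiling is binding.
At p = 28: qd = 53 - 28 = 25 and qs = 2·28 - 43 = 13.
Shortage = qd - qs = 25 - 13 = 12.

12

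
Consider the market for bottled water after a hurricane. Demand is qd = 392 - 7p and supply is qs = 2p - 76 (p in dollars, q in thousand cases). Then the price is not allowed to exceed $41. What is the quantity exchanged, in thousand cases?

Equilibrium: 392 - 7p = 2p - 76, so 468 = 9p and p* = 52, q* = 28.
Since 41 < 52, the ceiling is binding.
At p = 41: qd = 392 - 7·41 = 105 and qs = 2·41 - 76 = 6.
The quantity actually transacted is the short side, supply: 6.

6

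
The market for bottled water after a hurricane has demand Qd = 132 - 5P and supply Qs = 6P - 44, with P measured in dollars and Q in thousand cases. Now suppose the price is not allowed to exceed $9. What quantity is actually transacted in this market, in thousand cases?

10

Without the control the market clears where 132 - 5P = 6P - 44, i.e. P* = 16 and Q* = 52.
Because the ceiling (9) lies below the market-clearing price, it is binding.
At P = 9: Qd = 132 - 5·9 = 87 and Qs = 6·9 - 44 = 10.
The quantity actually transacted is the short side, supply: 10.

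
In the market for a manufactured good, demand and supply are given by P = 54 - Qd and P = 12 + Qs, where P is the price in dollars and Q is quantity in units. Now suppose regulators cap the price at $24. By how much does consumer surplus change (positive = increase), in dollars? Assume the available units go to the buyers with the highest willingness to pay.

67.5

Rearranging demand gives Qd = 54 - P; rearranging supply gives Qs = P - 12. Equilibrium: 54 - P = P - 12, so 66 = 2P and P* = 33, Q* = 21.
Since 24 < 33, the ceiling is binding.
At P = 24: Qd = 54 - 24 = 30 and Qs = 24 - 12 = 12.
Consumer surplus without the control is ½ · (54 - 33) · 21 = 220.5.
With the ceiling, 12 units are sold at 24 (assume they go to the highest-value buyers). The demand price at Q = 12 is 42, so CS = ½ · [(54 - 24) + (42 - 24)] · 12 = 288.
Change in consumer surplus = 288 - 220.5 = 67.5.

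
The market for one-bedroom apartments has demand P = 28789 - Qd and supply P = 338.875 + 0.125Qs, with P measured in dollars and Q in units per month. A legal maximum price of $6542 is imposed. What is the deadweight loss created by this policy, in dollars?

0

Rearranging demand gives Qd = 28789 - P; rearranging supply gives Qs = 8P - 2711. Without the control the market clears where 28789 - P = 8P - 2711, i.e. P* = 3500 and Q* = 25289.
The ceiling of 6542 is above the equilibrium price 3500, so it is not binding; the market clears at P* = 3500, Q* = 25289.
Since the control does not bind, no trades are prevented and deadweight loss is zero.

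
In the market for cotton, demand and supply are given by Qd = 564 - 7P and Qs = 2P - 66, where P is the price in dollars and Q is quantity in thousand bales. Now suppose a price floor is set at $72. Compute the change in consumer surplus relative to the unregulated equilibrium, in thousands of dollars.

-134

Setting quantity demanded equal to quantity supplied, 564 - 7P = 2P - 66, gives P* = 70 and Q* = 74.
Since 72 > 70, the floor is binding.
At P = 72: Qd = 564 - 7·72 = 60 and Qs = 2·72 - 66 = 78.
Consumer surplus without the control is ½ · (564/7 - 70) · 74 = 2738/7.
With the floor, consumers buy 60 units at 72, so CS = ½ · (564/7 - 72) · 60 = 1800/7.
Change in consumer surplus = 1800/7 - 2738/7 = -134.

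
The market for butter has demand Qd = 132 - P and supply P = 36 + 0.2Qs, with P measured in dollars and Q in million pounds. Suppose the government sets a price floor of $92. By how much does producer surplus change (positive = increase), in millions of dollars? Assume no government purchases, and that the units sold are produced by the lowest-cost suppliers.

1440

Rearranging supply gives Qs = 5P - 180. Setting quantity demanded equal to quantity supplied, 132 - P = 5P - 180, gives P* = 52 and Q* = 80.
Because the floor (92) lies above the market-clearing price, it is binding.
At P = 92: Qd = 132 - 92 = 40 and Qs = 5·92 - 180 = 280.
Producer surplus without the control is ½ · (52 - 36) · 80 = 640.
With the floor, 40 units are sold at 92. The supply price at Q = 40 is 44, so PS = ½ · [(92 - 36) + (92 - 44)] · 40 = 2080.
Change in producer surplus = 2080 - 640 = 1440.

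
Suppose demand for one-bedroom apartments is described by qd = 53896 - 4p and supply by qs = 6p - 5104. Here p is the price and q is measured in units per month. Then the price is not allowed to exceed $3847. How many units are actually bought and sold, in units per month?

17978

Equilibrium: 53896 - 4p = 6p - 5104, so 59000 = 10p and p* = 5900, q* = 30296.
Since 3847 < 5900, the ceiling is binding.
At p = 3847: qd = 53896 - 4·3847 = 38508 and qs = 6·3847 - 5104 = 17978.
The quantity actually transacted is the short side, supply: 17978.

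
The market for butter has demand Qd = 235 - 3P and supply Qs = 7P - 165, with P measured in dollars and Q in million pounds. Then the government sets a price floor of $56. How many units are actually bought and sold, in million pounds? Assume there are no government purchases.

Without the control the market clears where 235 - 3P = 7P - 165, i.e. P* = 40 and Q* = 115.
Since 56 > 40, the floor is binding.
At P = 56: Qd = 235 - 3·56 = 67 and Qs = 7·56 - 165 = 227.
The quantity actually transacted is the short side, demand: 67.

67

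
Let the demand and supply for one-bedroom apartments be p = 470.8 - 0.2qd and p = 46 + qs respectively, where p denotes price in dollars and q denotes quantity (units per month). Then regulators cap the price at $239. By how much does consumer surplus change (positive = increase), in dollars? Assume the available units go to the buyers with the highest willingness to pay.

Rearranging demand gives qd = 2354 - 5p; rearranging supply gives qs = p - 46. Setting quantity demanded equal to quantity supplied, 2354 - 5p = p - 46, gives p* = 400 and q* = 354.
Because the ceiling (239) lies below the market-clearing price, it is binding.
At p = 239: qd = 2354 - 5·239 = 1159 and qs = 239 - 46 = 193.
Consumer surplus without the control is ½ · (470.8 - 400) · 354 = 12531.6.
With the ceiling, 193 units are sold at 239 (assume they go to the highest-value buyers). The demand price at q = 193 is 432.2, so CS = ½ · [(470.8 - 239) + (432.2 - 239)] · 193 = 41012.5.
Change in consumer surplus = 41012.5 - 12531.6 = 28480.9.

28480.9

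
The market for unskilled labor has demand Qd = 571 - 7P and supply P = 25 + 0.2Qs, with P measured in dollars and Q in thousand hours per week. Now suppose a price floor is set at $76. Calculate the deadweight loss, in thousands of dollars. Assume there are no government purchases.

Rearranging supply gives Qs = 5P - 125. Setting quantity demanded equal to quantity supplied, 571 - 7P = 5P - 125, gives P* = 58 and Q* = 165.
The floor of 76 is above the equilibrium price 58, so it binds.
At P = 76: Qd = 571 - 7·76 = 39 and Qs = 5·76 - 125 = 255.
Quantity traded falls to 39. At Q = 39 the demand price is (571 - 39)/7 = 76 and the supply price is (125 + 39)/5 = 32.8.
Deadweight loss = ½ · (76 - 32.8) · (165 - 39) = ½ · 43.2 · 126 = 2721.6.

2721.6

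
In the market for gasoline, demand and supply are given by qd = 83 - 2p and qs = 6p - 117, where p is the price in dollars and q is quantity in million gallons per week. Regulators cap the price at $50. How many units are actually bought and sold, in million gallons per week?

33

In a free market, 83 - 2p = 6p - 117 gives the equilibrium p* = 25, q* = 33.
Since 50 is above p* = 25, the ceiling does not bind and the free-market outcome prevails.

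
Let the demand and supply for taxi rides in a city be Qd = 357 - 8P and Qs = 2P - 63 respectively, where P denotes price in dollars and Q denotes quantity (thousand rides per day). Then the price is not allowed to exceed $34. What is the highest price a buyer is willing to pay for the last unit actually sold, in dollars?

44

Without the control the market clears where 357 - 8P = 2P - 63, i.e. P* = 42 and Q* = 21.
Since 34 < 42, the ceiling is binding.
At P = 34: Qd = 357 - 8·34 = 85 and Qs = 2·34 - 63 = 5.
Only 5 units reach the market. On the demand curve, the marginal buyer's willingness to pay at Q = 5 is (357 - 5)/8 = 44.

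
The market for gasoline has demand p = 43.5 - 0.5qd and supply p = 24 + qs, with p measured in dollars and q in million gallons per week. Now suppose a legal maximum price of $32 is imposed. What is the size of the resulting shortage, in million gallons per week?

Rearranging demand gives qd = 87 - 2p; rearranging supply gives qs = p - 24. In a free market, 87 - 2p = p - 24 gives the equilibrium p* = 37, q* = 13.
Because the ceiling (32) lies below the market-clearing price, it is binding.
At p = 32: qd = 87 - 2·32 = 23 and qs = 32 - 24 = 8.
Shortage = qd - qs = 23 - 8 = 15.

15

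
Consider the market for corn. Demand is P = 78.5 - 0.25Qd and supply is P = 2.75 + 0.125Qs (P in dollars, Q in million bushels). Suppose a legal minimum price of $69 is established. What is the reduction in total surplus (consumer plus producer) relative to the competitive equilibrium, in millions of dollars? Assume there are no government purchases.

5043

Rearranging demand gives Qd = 314 - 4P; rearranging supply gives Qs = 8P - 22. In a free market, 314 - 4P = 8P - 22 gives the equilibrium P* = 28, Q* = 202.
Since 69 > 28, the floor is binding.
At P = 69: Qd = 314 - 4·69 = 38 and Qs = 8·69 - 22 = 530.
Quantity traded falls to 38. At Q = 38 the demand price is (314 - 38)/4 = 69 and the supply price is (22 + 38)/8 = 7.5.
Deadweight loss = ½ · (69 - 7.5) · (202 - 38) = ½ · 61.5 · 164 = 5043.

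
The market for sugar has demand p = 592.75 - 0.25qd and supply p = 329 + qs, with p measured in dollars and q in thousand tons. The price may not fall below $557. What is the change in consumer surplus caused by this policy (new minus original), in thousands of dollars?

Rearranging demand gives qd = 2371 - 4p; rearranging supply gives qs = p - 329. Equilibrium: 2371 - 4p = p - 329, so 2700 = 5p and p* = 540, q* = 211.
The floor of 557 is above the equilibrium price 540, so it binds.
At p = 557: qd = 2371 - 4·557 = 143 and qs = 557 - 329 = 228.
Consumer surplus without the control is ½ · (592.75 - 540) · 211 = 5565.125.
With the floor, consumers buy 143 units at 557, so CS = ½ · (592.75 - 557) · 143 = 2556.125.
Change in consumer surplus = 2556.125 - 5565.125 = -3009.

-3009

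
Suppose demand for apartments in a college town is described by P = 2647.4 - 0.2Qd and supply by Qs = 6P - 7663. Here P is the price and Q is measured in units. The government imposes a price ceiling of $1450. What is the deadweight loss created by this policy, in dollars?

Rearranging demand gives Qd = 13237 - 5P. Setting quantity demanded equal to quantity supplied, 13237 - 5P = 6P - 7663, gives P* = 1900 and Q* = 3737.
Since 1450 < 1900, the ceiling is binding.
At P = 1450: Qd = 13237 - 5·1450 = 5987 and Qs = 6·1450 - 7663 = 1037.
Quantity traded falls to 1037. At Q = 1037 the demand price is (13237 - 1037)/5 = 2440 and the supply price is (7663 + 1037)/6 = 1450.
Deadweight loss = ½ · (2440 - 1450) · (3737 - 1037) = ½ · 990 · 2700 = 1336500.

1336500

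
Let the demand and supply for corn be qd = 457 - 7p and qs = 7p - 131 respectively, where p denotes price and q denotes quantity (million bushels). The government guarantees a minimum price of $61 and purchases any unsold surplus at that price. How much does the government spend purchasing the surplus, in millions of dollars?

16226

Without the control the market clears where 457 - 7p = 7p - 131, i.e. p* = 42 and q* = 163.
Because the floor (61) lies above the market-clearing price, it is binding.
At p = 61: qd = 457 - 7·61 = 30 and qs = 7·61 - 131 = 296.
Surplus = qs - qd = 266.
Government expenditure = surplus × support price = 266 × 61 = 16226.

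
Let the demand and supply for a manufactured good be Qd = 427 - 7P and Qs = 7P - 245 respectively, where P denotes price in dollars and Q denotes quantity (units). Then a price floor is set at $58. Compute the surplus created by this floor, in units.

140

In a free market, 427 - 7P = 7P - 245 gives the equilibrium P* = 48, Q* = 91.
Since 58 > 48, the floor is binding.
At P = 58: Qd = 427 - 7·58 = 21 and Qs = 7·58 - 245 = 161.
Surplus = Qs - Qd = 161 - 21 = 140.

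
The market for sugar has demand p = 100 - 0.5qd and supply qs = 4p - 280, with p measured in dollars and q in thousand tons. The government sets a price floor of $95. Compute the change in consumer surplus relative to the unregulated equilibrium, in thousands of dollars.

-375

Rearranging demand gives qd = 200 - 2p. Equilibrium: 200 - 2p = 4p - 280, so 480 = 6p and p* = 80, q* = 40.
Since 95 > 80, the floor is binding.
At p = 95: qd = 200 - 2·95 = 10 and qs = 4·95 - 280 = 100.
Consumer surplus without the control is ½ · (100 - 80) · 40 = 400.
With the floor, consumers buy 10 units at 95, so CS = ½ · (100 - 95) · 10 = 25.
Change in consumer surplus = 25 - 400 = -375.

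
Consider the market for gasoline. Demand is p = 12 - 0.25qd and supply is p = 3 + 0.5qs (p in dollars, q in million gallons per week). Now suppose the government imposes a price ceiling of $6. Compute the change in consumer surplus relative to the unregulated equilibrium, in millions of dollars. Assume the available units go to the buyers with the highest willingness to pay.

13.5

Rearranging demand gives qd = 48 - 4p; rearranging supply gives qs = 2p - 6. Equilibrium: 48 - 4p = 2p - 6, so 54 = 6p and p* = 9, q* = 12.
Since 6 < 9, the ceiling is binding.
At p = 6: qd = 48 - 4·6 = 24 and qs = 2·6 - 6 = 6.
Consumer surplus without the control is ½ · (12 - 9) · 12 = 18.
With the ceiling, 6 units are sold at 6 (assume they go to the highest-value buyers). The demand price at q = 6 is 10.5, so CS = ½ · [(12 - 6) + (10.5 - 6)] · 6 = 31.5.
Change in consumer surplus = 31.5 - 18 = 13.5.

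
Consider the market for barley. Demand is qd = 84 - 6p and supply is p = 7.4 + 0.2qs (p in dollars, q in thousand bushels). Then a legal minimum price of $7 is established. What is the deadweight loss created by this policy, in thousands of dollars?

Rearranging supply gives qs = 5p - 37. Equilibrium: 84 - 6p = 5p - 37, so 121 = 11p and p* = 11, q* = 18.
Since 7 is below p* = 11, the floor does not bind and the free-market outcome prevails.
Since the control does not bind, no trades are prevented and deadweight loss is zero.

0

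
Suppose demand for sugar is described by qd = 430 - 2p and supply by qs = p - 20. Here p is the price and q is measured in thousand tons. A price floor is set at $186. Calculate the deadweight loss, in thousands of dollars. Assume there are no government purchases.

Setting quantity demanded equal to quantity supplied, 430 - 2p = p - 20, gives p* = 150 and q* = 130.
Because the floor (186) lies above the market-clearing price, it is binding.
At p = 186: qd = 430 - 2·186 = 58 and qs = 186 - 20 = 166.
Quantity traded falls to 58. At q = 58 the demand price is (430 - 58)/2 = 186 and the supply price is 20 + 58 = 78.
Deadweight loss = ½ · (186 - 78) · (130 - 58) = ½ · 108 · 72 = 3888.

3888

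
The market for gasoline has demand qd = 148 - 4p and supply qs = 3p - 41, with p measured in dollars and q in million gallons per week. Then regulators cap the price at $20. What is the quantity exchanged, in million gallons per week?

19

In a free market, 148 - 4p = 3p - 41 gives the equilibrium p* = 27, q* = 40.
Since 20 < 27, the ceiling is binding.
At p = 20: qd = 148 - 4·20 = 68 and qs = 3·20 - 41 = 19.
The quantity actually transacted is the short side, supply: 19.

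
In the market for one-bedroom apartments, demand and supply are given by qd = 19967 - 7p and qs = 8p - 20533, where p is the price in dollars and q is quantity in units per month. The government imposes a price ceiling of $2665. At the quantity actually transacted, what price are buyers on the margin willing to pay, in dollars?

2740

Equilibrium: 19967 - 7p = 8p - 20533, so 40500 = 15p and p* = 2700, q* = 1067.
Because the ceiling (2665) lies below the market-clearing price, it is binding.
At p = 2665: qd = 19967 - 7·2665 = 1312 and qs = 8·2665 - 20533 = 787.
Only 787 units reach the market. On the demand curve, the marginal buyer's willingness to pay at q = 787 is (19967 - 787)/7 = 2740.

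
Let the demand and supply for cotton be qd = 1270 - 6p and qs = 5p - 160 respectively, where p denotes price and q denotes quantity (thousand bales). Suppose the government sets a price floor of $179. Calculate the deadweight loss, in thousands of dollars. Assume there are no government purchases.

In a free market, 1270 - 6p = 5p - 160 gives the equilibrium p* = 130, q* = 490.
Because the floor (179) lies above the market-clearing price, it is binding.
At p = 179: qd = 1270 - 6·179 = 196 and qs = 5·179 - 160 = 735.
Quantity traded falls to 196. At q = 196 the demand price is (1270 - 196)/6 = 179 and the supply price is (160 + 196)/5 = 71.2.
Deadweight loss = ½ · (179 - 71.2) · (490 - 196) = ½ · 107.8 · 294 = 15846.6.

15846.6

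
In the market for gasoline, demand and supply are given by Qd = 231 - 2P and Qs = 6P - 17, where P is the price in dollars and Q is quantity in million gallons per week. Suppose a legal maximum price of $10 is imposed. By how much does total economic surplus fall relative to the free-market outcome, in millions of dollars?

Without the control the market clears where 231 - 2P = 6P - 17, i.e. P* = 31 and Q* = 169.
Since 10 < 31, the ceiling is binding.
At P = 10: Qd = 231 - 2·10 = 211 and Qs = 6·10 - 17 = 43.
Quantity traded falls to 43. At Q = 43 the demand price is (231 - 43)/2 = 94 and the supply price is (17 + 43)/6 = 10.
Deadweight loss = ½ · (94 - 10) · (169 - 43) = ½ · 84 · 126 = 5292.

5292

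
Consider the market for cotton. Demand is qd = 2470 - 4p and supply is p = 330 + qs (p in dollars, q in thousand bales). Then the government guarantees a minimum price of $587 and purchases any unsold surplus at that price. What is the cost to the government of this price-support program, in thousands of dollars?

Rearranging supply gives qs = p - 330. Equilibrium: 2470 - 4p = p - 330, so 2800 = 5p and p* = 560, q* = 230.
Since 587 > 560, the floor is binding.
At p = 587: qd = 2470 - 4·587 = 122 and qs = 587 - 330 = 257.
Surplus = qs - qd = 135.
Government expenditure = surplus × support price = 135 × 587 = 79245.

79245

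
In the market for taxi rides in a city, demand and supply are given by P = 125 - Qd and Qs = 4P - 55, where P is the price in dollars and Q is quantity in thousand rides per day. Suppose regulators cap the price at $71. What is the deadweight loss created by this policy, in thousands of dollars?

0

Rearranging demand gives Qd = 125 - P. Setting quantity demanded equal to quantity supplied, 125 - P = 4P - 55, gives P* = 36 and Q* = 89.
The ceiling of 71 is above the equilibrium price 36, so it is not binding; the market clears at P* = 36, Q* = 89.
Since the control does not bind, no trades are prevented and deadweight loss is zero.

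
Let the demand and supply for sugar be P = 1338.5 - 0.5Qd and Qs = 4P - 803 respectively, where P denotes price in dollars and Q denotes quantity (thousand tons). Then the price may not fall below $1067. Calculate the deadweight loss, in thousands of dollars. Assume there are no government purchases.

Rearranging demand gives Qd = 2677 - 2P. Without the control the market clears where 2677 - 2P = 4P - 803, i.e. P* = 580 and Q* = 1517.
Since 1067 > 580, the floor is binding.
At P = 1067: Qd = 2677 - 2·1067 = 543 and Qs = 4·1067 - 803 = 3465.
Quantity traded falls to 543. At Q = 543 the demand price is (2677 - 543)/2 = 1067 and the supply price is (803 + 543)/4 = 336.5.
Deadweight loss = ½ · (1067 - 336.5) · (1517 - 543) = ½ · 730.5 · 974 = 355753.5.

355753.5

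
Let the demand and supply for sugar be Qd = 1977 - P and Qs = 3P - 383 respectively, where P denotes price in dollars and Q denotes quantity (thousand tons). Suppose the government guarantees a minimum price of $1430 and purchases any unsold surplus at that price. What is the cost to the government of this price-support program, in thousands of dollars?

4804800

In a free market, 1977 - P = 3P - 383 gives the equilibrium P* = 590, Q* = 1387.
The floor of 1430 is above the equilibrium price 590, so it binds.
At P = 1430: Qd = 1977 - 1430 = 547 and Qs = 3·1430 - 383 = 3907.
Surplus = Qs - Qd = 3360.
Government expenditure = surplus × support price = 3360 × 1430 = 4804800.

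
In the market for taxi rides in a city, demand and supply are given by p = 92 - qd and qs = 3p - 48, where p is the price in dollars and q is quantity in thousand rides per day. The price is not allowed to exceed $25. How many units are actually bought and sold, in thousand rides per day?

Rearranging demand gives qd = 92 - p. Without the control the market clears where 92 - p = 3p - 48, i.e. p* = 35 and q* = 57.
Since 25 < 35, the ceiling is binding.
At p = 25: qd = 92 - 25 = 67 and qs = 3·25 - 48 = 27.
The quantity actually transacted is the short side, supply: 27.

27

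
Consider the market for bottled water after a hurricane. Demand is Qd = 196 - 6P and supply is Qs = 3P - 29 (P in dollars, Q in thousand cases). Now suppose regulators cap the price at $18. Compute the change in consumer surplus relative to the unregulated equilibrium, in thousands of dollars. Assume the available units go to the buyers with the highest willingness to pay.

138.25

In a free market, 196 - 6P = 3P - 29 gives the equilibrium P* = 25, Q* = 46.
Since 18 < 25, the ceiling is binding.
At P = 18: Qd = 196 - 6·18 = 88 and Qs = 3·18 - 29 = 25.
Consumer surplus without the control is ½ · (98/3 - 25) · 46 = 529/3.
With the ceiling, 25 units are sold at 18 (assume they go to the highest-value buyers). The demand price at Q = 25 is 28.5, so CS = ½ · [(98/3 - 18) + (28.5 - 18)] · 25 = 3775/12.
Change in consumer surplus = 3775/12 - 529/3 = 138.25.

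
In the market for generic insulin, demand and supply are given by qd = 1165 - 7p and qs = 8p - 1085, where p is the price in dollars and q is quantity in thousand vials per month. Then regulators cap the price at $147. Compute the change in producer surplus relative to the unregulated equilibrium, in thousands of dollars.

Equilibrium: 1165 - 7p = 8p - 1085, so 2250 = 15p and p* = 150, q* = 115.
The ceiling of 147 is below the equilibrium price 150, so it binds.
At p = 147: qd = 1165 - 7·147 = 136 and qs = 8·147 - 1085 = 91.
Producer surplus without the control is ½ · (150 - 135.625) · 115 = 826.5625.
With the ceiling, producers sell 91 units at 147, so PS = ½ · (147 - 135.625) · 91 = 517.5625.
Change in producer surplus = 517.5625 - 826.5625 = -309.

-309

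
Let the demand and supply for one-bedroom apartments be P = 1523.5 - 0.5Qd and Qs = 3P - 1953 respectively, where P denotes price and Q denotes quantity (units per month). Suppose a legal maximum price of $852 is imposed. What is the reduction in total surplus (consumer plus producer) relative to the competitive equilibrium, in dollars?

Rearranging demand gives Qd = 3047 - 2P. Setting quantity demanded equal to quantity supplied, 3047 - 2P = 3P - 1953, gives P* = 1000 and Q* = 1047.
The ceiling of 852 is below the equilibrium price 1000, so it binds.
At P = 852: Qd = 3047 - 2·852 = 1343 and Qs = 3·852 - 1953 = 603.
Quantity traded falls to 603. At Q = 603 the demand price is (3047 - 603)/2 = 1222 and the supply price is (1953 + 603)/3 = 852.
Deadweight loss = ½ · (1222 - 852) · (1047 - 603) = ½ · 370 · 444 = 82140.

82140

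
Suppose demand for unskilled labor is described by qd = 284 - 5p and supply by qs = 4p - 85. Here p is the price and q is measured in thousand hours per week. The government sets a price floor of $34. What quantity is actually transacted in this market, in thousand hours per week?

79

Setting quantity demanded equal to quantity supplied, 284 - 5p = 4p - 85, gives p* = 41 and q* = 79.
The floor of 34 is below the equilibrium price 41, so it is not binding; the market clears at p* = 41, q* = 79.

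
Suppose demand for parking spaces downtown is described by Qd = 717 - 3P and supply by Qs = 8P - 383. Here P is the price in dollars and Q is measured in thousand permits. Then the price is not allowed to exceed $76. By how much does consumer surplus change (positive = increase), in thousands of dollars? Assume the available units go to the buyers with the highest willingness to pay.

Setting quantity demanded equal to quantity supplied, 717 - 3P = 8P - 383, gives P* = 100 and Q* = 417.
Because the ceiling (76) lies below the market-clearing price, it is binding.
At P = 76: Qd = 717 - 3·76 = 489 and Qs = 8·76 - 383 = 225.
Consumer surplus without the control is ½ · (239 - 100) · 417 = 28981.5.
With the ceiling, 225 units are sold at 76 (assume they go to the highest-value buyers). The demand price at Q = 225 is 164, so CS = ½ · [(239 - 76) + (164 - 76)] · 225 = 28237.5.
Change in consumer surplus = 28237.5 - 28981.5 = -744.

-744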